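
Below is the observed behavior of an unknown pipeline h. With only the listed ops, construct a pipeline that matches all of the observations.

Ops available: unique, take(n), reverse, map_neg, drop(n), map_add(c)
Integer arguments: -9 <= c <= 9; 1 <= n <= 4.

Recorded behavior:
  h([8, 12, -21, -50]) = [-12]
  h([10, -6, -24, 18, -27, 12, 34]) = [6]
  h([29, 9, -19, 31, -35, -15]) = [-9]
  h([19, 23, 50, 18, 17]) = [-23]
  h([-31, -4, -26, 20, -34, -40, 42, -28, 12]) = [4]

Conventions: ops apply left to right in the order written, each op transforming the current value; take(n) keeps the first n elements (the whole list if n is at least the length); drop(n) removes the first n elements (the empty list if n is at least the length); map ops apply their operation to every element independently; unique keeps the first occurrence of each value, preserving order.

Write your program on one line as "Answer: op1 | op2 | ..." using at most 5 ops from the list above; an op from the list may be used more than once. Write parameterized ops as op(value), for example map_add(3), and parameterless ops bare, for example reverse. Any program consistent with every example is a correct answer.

take(3) | drop(1) | take(1) | map_neg

Check, running the answer program on each example:
  [8, 12, -21, -50] -> [8, 12, -21] -> [12, -21] -> [12] -> [-12]
  [10, -6, -24, 18, -27, 12, 34] -> [10, -6, -24] -> [-6, -24] -> [-6] -> [6]
  [29, 9, -19, 31, -35, -15] -> [29, 9, -19] -> [9, -19] -> [9] -> [-9]
  [19, 23, 50, 18, 17] -> [19, 23, 50] -> [23, 50] -> [23] -> [-23]
  [-31, -4, -26, 20, -34, -40, 42, -28, 12] -> [-31, -4, -26] -> [-4, -26] -> [-4] -> [4]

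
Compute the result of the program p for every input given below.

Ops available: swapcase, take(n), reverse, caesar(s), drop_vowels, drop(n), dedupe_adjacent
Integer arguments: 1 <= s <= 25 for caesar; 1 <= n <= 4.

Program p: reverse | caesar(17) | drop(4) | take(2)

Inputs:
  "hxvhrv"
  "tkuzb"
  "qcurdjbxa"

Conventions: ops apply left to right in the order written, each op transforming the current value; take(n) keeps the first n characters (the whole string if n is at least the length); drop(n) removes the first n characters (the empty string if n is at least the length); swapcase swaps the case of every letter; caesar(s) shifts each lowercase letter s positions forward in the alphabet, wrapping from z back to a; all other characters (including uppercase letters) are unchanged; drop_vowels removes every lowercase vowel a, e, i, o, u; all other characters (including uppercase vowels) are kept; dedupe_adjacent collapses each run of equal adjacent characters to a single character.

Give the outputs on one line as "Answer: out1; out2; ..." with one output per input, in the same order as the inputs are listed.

Execution, op by op:
  "hxvhrv" -> "vrhvxh" -> "miymoy" -> "oy" -> "oy"
  "tkuzb" -> "bzukt" -> "sqlbk" -> "k" -> "k"
  "qcurdjbxa" -> "axbjdrucq" -> "rosauilth" -> "uilth" -> "ui"

"oy"; "k"; "ui"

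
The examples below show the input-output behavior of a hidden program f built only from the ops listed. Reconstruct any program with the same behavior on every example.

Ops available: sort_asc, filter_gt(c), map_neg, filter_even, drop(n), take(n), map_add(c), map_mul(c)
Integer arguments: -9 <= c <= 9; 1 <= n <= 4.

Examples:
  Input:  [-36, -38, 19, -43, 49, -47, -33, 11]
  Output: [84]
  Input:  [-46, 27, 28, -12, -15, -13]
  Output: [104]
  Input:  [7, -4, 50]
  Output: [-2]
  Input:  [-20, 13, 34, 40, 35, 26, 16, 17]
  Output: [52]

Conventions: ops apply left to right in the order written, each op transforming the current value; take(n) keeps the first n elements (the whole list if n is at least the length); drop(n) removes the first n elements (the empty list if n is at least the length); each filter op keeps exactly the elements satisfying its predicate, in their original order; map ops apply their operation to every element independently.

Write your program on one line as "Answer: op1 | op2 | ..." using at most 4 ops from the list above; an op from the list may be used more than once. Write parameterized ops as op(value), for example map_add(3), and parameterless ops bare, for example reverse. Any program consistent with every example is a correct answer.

map_add(-6) | map_mul(-2) | filter_gt(-8) | take(1)

Check, running the answer program on each example:
  [-36, -38, 19, -43, 49, -47, -33, 11] -> [-42, -44, 13, -49, 43, -53, -39, 5] -> [84, 88, -26, 98, -86, 106, 78, -10] -> [84, 88, 98, 106, 78] -> [84]
  [-46, 27, 28, -12, -15, -13] -> [-52, 21, 22, -18, -21, -19] -> [104, -42, -44, 36, 42, 38] -> [104, 36, 42, 38] -> [104]
  [7, -4, 50] -> [1, -10, 44] -> [-2, 20, -88] -> [-2, 20] -> [-2]
  [-20, 13, 34, 40, 35, 26, 16, 17] -> [-26, 7, 28, 34, 29, 20, 10, 11] -> [52, -14, -56, -68, -58, -40, -20, -22] -> [52] -> [52]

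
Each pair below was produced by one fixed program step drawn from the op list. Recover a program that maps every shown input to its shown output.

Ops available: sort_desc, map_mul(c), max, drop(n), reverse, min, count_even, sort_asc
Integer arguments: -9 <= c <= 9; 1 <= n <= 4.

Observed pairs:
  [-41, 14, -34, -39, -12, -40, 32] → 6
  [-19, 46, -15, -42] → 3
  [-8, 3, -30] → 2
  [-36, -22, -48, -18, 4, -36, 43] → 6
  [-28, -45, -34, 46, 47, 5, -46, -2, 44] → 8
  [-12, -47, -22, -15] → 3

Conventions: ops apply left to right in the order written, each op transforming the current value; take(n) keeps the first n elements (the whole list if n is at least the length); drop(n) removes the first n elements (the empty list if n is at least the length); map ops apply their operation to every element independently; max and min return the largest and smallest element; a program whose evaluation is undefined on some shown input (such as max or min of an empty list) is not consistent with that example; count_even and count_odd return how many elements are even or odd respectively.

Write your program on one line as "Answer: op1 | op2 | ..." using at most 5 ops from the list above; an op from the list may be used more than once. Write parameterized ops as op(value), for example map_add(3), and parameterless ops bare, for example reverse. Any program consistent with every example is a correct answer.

map_mul(-5) | drop(1) | map_mul(2) | count_even

Check, running the answer program on each example:
  [-41, 14, -34, -39, -12, -40, 32] -> [205, -70, 170, 195, 60, 200, -160] -> [-70, 170, 195, 60, 200, -160] -> [-140, 340, 390, 120, 400, -320] -> 6
  [-19, 46, -15, -42] -> [95, -230, 75, 210] -> [-230, 75, 210] -> [-460, 150, 420] -> 3
  [-8, 3, -30] -> [40, -15, 150] -> [-15, 150] -> [-30, 300] -> 2
  [-36, -22, -48, -18, 4, -36, 43] -> [180, 110, 240, 90, -20, 180, -215] -> [110, 240, 90, -20, 180, -215] -> [220, 480, 180, -40, 360, -430] -> 6
  [-28, -45, -34, 46, 47, 5, -46, -2, 44] -> [140, 225, 170, -230, -235, -25, 230, 10, -220] -> [225, 170, -230, -235, -25, 230, 10, -220] -> [450, 340, -460, -470, -50, 460, 20, -440] -> 8
  [-12, -47, -22, -15] -> [60, 235, 110, 75] -> [235, 110, 75] -> [470, 220, 150] -> 3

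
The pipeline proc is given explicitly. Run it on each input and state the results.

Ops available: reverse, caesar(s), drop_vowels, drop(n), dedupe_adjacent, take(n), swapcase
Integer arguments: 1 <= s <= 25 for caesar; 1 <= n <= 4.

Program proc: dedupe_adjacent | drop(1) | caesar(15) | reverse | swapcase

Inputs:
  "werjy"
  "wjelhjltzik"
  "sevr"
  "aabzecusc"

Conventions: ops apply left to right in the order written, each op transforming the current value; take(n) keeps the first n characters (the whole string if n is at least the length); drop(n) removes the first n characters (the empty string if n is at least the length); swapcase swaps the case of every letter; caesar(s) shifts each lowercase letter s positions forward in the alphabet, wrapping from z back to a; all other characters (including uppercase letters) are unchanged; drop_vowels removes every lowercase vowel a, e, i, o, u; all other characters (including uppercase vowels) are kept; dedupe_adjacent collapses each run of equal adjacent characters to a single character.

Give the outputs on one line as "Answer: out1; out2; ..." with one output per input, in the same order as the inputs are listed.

"NYGT"; "ZXOIAYWATY"; "GKT"; "RHJRTOQ"

Execution, op by op:
  "werjy" -> "werjy" -> "erjy" -> "tgyn" -> "nygt" -> "NYGT"
  "wjelhjltzik" -> "wjelhjltzik" -> "jelhjltzik" -> "ytawyaioxz" -> "zxoiaywaty" -> "ZXOIAYWATY"
  "sevr" -> "sevr" -> "evr" -> "tkg" -> "gkt" -> "GKT"
  "aabzecusc" -> "abzecusc" -> "bzecusc" -> "qotrjhr" -> "rhjrtoq" -> "RHJRTOQ"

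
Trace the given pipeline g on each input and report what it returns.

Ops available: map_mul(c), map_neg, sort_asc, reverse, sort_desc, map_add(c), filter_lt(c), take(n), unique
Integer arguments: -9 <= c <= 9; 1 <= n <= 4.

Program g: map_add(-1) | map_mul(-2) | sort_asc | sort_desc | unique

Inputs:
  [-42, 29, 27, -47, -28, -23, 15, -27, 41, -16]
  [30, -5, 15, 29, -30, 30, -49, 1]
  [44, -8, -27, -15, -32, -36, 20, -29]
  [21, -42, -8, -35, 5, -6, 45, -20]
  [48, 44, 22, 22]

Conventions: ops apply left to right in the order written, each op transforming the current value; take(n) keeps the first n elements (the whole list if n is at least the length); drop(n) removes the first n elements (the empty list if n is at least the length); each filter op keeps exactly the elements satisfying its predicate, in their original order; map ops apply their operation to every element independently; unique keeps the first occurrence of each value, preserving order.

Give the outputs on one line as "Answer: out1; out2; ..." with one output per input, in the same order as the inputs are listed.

[96, 86, 58, 56, 48, 34, -28, -52, -56, -80]; [100, 62, 12, 0, -28, -56, -58]; [74, 66, 60, 56, 32, 18, -38, -86]; [86, 72, 42, 18, 14, -8, -40, -88]; [-42, -86, -94]

Execution, op by op:
  [-42, 29, 27, -47, -28, -23, 15, -27, 41, -16] -> [-43, 28, 26, -48, -29, -24, 14, -28, 40, -17] -> [86, -56, -52, 96, 58, 48, -28, 56, -80, 34] -> [-80, -56, -52, -28, 34, 48, 56, 58, 86, 96] -> [96, 86, 58, 56, 48, 34, -28, -52, -56, -80] -> [96, 86, 58, 56, 48, 34, -28, -52, -56, -80]
  [30, -5, 15, 29, -30, 30, -49, 1] -> [29, -6, 14, 28, -31, 29, -50, 0] -> [-58, 12, -28, -56, 62, -58, 100, 0] -> [-58, -58, -56, -28, 0, 12, 62, 100] -> [100, 62, 12, 0, -28, -56, -58, -58] -> [100, 62, 12, 0, -28, -56, -58]
  [44, -8, -27, -15, -32, -36, 20, -29] -> [43, -9, -28, -16, -33, -37, 19, -30] -> [-86, 18, 56, 32, 66, 74, -38, 60] -> [-86, -38, 18, 32, 56, 60, 66, 74] -> [74, 66, 60, 56, 32, 18, -38, -86] -> [74, 66, 60, 56, 32, 18, -38, -86]
  [21, -42, -8, -35, 5, -6, 45, -20] -> [20, -43, -9, -36, 4, -7, 44, -21] -> [-40, 86, 18, 72, -8, 14, -88, 42] -> [-88, -40, -8, 14, 18, 42, 72, 86] -> [86, 72, 42, 18, 14, -8, -40, -88] -> [86, 72, 42, 18, 14, -8, -40, -88]
  [48, 44, 22, 22] -> [47, 43, 21, 21] -> [-94, -86, -42, -42] -> [-94, -86, -42, -42] -> [-42, -42, -86, -94] -> [-42, -86, -94]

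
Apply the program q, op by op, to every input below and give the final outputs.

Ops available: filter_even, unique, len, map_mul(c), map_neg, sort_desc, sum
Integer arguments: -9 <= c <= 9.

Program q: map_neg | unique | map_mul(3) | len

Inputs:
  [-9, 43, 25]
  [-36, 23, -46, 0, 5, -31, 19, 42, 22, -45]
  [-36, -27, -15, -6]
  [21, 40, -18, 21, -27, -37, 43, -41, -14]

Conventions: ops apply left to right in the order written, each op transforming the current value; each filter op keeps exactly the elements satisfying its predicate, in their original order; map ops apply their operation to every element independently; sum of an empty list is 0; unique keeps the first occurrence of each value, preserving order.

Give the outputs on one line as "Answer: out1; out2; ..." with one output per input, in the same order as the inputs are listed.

3; 10; 4; 8

Execution, op by op:
  [-9, 43, 25] -> [9, -43, -25] -> [9, -43, -25] -> [27, -129, -75] -> 3
  [-36, 23, -46, 0, 5, -31, 19, 42, 22, -45] -> [36, -23, 46, 0, -5, 31, -19, -42, -22, 45] -> [36, -23, 46, 0, -5, 31, -19, -42, -22, 45] -> [108, -69, 138, 0, -15, 93, -57, -126, -66, 135] -> 10
  [-36, -27, -15, -6] -> [36, 27, 15, 6] -> [36, 27, 15, 6] -> [108, 81, 45, 18] -> 4
  [21, 40, -18, 21, -27, -37, 43, -41, -14] -> [-21, -40, 18, -21, 27, 37, -43, 41, 14] -> [-21, -40, 18, 27, 37, -43, 41, 14] -> [-63, -120, 54, 81, 111, -129, 123, 42] -> 8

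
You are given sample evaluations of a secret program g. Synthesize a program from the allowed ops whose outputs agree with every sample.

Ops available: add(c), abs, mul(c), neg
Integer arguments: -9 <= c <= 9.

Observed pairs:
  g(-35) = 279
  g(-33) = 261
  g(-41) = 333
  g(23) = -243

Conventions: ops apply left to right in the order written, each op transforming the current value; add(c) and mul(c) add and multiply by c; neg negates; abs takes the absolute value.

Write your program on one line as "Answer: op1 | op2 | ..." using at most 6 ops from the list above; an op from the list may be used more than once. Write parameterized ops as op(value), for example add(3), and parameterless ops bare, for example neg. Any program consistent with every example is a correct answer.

add(3) | neg | mul(-9) | neg | add(-5) | add(-4)

Check, running the answer program on each example:
  -35 -> -32 -> 32 -> -288 -> 288 -> 283 -> 279
  -33 -> -30 -> 30 -> -270 -> 270 -> 265 -> 261
  -41 -> -38 -> 38 -> -342 -> 342 -> 337 -> 333
  23 -> 26 -> -26 -> 234 -> -234 -> -239 -> -243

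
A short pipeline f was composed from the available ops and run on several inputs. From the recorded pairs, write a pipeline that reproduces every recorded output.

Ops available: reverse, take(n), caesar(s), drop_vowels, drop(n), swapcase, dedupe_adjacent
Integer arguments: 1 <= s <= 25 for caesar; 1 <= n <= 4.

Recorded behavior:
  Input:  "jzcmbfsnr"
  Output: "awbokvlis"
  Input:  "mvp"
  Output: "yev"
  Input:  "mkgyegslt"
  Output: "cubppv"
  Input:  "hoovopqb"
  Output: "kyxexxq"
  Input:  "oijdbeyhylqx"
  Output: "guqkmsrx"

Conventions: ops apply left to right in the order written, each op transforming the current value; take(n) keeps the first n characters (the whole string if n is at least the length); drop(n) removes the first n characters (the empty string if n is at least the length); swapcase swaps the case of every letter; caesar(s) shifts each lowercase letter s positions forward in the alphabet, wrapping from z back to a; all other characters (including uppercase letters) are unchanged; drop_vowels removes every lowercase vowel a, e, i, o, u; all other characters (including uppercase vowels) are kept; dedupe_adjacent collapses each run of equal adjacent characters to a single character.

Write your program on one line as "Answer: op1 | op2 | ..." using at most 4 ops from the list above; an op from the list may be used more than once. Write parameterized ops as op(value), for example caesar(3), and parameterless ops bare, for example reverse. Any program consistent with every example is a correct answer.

caesar(10) | drop_vowels | caesar(25) | reverse

Check, running the answer program on each example:
  "jzcmbfsnr" -> "tjmwlpcxb" -> "tjmwlpcxb" -> "silvkobwa" -> "awbokvlis"
  "mvp" -> "wfz" -> "wfz" -> "vey" -> "yev"
  "mkgyegslt" -> "wuqioqcvd" -> "wqqcvd" -> "vppbuc" -> "cubppv"
  "hoovopqb" -> "ryyfyzal" -> "ryyfyzl" -> "qxxexyk" -> "kyxexxq"
  "oijdbeyhylqx" -> "ystnloirivah" -> "ystnlrvh" -> "xrsmkqug" -> "guqkmsrx"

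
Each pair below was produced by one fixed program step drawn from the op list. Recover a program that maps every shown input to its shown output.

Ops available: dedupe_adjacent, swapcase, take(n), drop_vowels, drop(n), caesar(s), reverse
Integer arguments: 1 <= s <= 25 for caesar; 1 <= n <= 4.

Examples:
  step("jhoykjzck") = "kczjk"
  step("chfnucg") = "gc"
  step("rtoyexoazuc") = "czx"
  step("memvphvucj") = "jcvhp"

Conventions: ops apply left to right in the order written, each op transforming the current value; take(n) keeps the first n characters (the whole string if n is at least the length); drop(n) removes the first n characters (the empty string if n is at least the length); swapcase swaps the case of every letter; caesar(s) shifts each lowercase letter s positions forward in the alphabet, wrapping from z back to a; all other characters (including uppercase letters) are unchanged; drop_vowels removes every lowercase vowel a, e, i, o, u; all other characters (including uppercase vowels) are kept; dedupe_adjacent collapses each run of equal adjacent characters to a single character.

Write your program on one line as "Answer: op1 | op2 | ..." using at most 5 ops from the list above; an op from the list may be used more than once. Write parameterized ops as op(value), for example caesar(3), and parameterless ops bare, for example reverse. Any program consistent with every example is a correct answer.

drop(1) | drop(3) | reverse | drop_vowels

Check, running the answer program on each example:
  "jhoykjzck" -> "hoykjzck" -> "kjzck" -> "kczjk" -> "kczjk"
  "chfnucg" -> "hfnucg" -> "ucg" -> "gcu" -> "gc"
  "rtoyexoazuc" -> "toyexoazuc" -> "exoazuc" -> "cuzaoxe" -> "czx"
  "memvphvucj" -> "emvphvucj" -> "phvucj" -> "jcuvhp" -> "jcvhp"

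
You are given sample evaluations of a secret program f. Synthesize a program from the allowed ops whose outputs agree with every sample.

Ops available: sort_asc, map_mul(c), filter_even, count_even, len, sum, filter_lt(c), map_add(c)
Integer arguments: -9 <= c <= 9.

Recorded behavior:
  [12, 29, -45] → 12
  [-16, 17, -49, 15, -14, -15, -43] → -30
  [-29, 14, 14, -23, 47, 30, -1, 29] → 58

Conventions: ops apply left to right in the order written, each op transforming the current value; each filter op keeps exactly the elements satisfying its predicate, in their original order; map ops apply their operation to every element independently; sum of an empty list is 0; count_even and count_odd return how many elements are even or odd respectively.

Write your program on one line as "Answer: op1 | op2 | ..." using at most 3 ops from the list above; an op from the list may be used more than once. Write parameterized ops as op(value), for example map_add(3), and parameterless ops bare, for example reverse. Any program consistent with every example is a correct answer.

filter_even | sum

Check, running the answer program on each example:
  [12, 29, -45] -> [12] -> 12
  [-16, 17, -49, 15, -14, -15, -43] -> [-16, -14] -> -30
  [-29, 14, 14, -23, 47, 30, -1, 29] -> [14, 14, 30] -> 58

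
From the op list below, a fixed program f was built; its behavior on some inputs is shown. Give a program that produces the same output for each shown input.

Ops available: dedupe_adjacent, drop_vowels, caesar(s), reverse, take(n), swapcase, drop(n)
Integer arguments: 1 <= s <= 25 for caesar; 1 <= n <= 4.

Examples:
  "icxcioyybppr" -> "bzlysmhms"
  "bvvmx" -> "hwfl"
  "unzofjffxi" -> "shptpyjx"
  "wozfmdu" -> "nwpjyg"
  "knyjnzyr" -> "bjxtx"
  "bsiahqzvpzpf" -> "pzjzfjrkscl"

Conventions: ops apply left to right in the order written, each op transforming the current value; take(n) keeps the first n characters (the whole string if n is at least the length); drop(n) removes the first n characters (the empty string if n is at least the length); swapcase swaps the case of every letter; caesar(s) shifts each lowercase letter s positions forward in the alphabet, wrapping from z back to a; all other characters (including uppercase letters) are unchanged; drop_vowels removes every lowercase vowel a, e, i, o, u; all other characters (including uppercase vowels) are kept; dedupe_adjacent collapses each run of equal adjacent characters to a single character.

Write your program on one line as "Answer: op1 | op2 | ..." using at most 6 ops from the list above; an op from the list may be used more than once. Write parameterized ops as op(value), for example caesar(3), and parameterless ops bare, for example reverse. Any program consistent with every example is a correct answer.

dedupe_adjacent | reverse | caesar(6) | caesar(4) | drop_vowels

Check, running the answer program on each example:
  "icxcioyybppr" -> "icxcioybpr" -> "rpbyoicxci" -> "xvheuoidio" -> "bzliysmhms" -> "bzlysmhms"
  "bvvmx" -> "bvmx" -> "xmvb" -> "dsbh" -> "hwfl" -> "hwfl"
  "unzofjffxi" -> "unzofjfxi" -> "ixfjfoznu" -> "odlplufta" -> "shptpyjxe" -> "shptpyjx"
  "wozfmdu" -> "wozfmdu" -> "udmfzow" -> "ajslfuc" -> "enwpjyg" -> "nwpjyg"
  "knyjnzyr" -> "knyjnzyr" -> "ryznjynk" -> "xeftpetq" -> "bijxtixu" -> "bjxtx"
  "bsiahqzvpzpf" -> "bsiahqzvpzpf" -> "fpzpvzqhaisb" -> "lvfvbfwngoyh" -> "pzjzfjarkscl" -> "pzjzfjrkscl"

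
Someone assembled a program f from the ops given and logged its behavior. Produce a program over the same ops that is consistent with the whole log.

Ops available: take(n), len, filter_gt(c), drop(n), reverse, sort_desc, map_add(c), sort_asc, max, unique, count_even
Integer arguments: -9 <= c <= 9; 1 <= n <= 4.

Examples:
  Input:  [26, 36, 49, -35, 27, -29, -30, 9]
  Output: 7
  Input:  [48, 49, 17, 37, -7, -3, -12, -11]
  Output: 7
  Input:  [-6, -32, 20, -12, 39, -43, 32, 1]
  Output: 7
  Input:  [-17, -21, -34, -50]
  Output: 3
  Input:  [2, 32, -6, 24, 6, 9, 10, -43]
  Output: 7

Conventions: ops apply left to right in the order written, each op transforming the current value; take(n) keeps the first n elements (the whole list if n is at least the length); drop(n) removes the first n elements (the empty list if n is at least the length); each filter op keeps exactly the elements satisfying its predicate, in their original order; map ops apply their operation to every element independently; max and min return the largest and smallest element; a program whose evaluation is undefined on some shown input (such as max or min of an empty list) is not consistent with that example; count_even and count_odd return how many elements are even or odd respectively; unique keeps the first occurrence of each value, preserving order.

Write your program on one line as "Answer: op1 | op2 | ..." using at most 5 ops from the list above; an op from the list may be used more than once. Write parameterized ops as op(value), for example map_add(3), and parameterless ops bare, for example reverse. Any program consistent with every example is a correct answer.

drop(1) | reverse | sort_desc | sort_asc | len

Check, running the answer program on each example:
  [26, 36, 49, -35, 27, -29, -30, 9] -> [36, 49, -35, 27, -29, -30, 9] -> [9, -30, -29, 27, -35, 49, 36] -> [49, 36, 27, 9, -29, -30, -35] -> [-35, -30, -29, 9, 27, 36, 49] -> 7
  [48, 49, 17, 37, -7, -3, -12, -11] -> [49, 17, 37, -7, -3, -12, -11] -> [-11, -12, -3, -7, 37, 17, 49] -> [49, 37, 17, -3, -7, -11, -12] -> [-12, -11, -7, -3, 17, 37, 49] -> 7
  [-6, -32, 20, -12, 39, -43, 32, 1] -> [-32, 20, -12, 39, -43, 32, 1] -> [1, 32, -43, 39, -12, 20, -32] -> [39, 32, 20, 1, -12, -32, -43] -> [-43, -32, -12, 1, 20, 32, 39] -> 7
  [-17, -21, -34, -50] -> [-21, -34, -50] -> [-50, -34, -21] -> [-21, -34, -50] -> [-50, -34, -21] -> 3
  [2, 32, -6, 24, 6, 9, 10, -43] -> [32, -6, 24, 6, 9, 10, -43] -> [-43, 10, 9, 6, 24, -6, 32] -> [32, 24, 10, 9, 6, -6, -43] -> [-43, -6, 6, 9, 10, 24, 32] -> 7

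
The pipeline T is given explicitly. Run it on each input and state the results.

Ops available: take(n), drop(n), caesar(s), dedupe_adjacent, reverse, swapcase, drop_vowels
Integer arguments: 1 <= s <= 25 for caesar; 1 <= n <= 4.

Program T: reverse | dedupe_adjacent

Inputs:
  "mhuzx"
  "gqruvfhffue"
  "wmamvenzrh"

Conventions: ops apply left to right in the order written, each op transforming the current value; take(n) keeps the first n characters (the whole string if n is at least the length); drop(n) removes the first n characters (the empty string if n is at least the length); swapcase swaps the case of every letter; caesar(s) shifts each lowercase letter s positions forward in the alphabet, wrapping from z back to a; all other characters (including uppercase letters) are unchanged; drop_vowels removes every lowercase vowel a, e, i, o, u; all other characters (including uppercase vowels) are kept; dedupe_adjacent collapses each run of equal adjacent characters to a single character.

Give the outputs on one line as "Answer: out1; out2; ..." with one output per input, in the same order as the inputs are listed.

"xzuhm"; "eufhfvurqg"; "hrznevmamw"

Execution, op by op:
  "mhuzx" -> "xzuhm" -> "xzuhm"
  "gqruvfhffue" -> "euffhfvurqg" -> "eufhfvurqg"
  "wmamvenzrh" -> "hrznevmamw" -> "hrznevmamw"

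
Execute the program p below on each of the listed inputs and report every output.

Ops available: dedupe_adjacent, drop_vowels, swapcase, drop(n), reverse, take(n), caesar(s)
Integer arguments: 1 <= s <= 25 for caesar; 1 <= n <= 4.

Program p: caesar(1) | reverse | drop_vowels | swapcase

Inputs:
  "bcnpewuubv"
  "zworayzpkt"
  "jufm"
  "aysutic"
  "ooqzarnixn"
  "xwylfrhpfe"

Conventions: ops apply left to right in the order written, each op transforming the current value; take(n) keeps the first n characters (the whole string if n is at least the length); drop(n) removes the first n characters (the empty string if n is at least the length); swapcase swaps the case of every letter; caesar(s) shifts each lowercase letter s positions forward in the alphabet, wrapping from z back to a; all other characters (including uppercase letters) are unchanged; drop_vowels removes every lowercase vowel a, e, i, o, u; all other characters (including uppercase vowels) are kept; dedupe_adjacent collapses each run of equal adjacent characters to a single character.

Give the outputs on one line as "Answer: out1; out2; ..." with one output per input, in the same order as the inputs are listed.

"WCVVXFQDC"; "LQZBSPX"; "NGVK"; "DJVTZB"; "YJSBRPP"; "FGQSGMZXY"

Execution, op by op:
  "bcnpewuubv" -> "cdoqfxvvcw" -> "wcvvxfqodc" -> "wcvvxfqdc" -> "WCVVXFQDC"
  "zworayzpkt" -> "axpsbzaqlu" -> "ulqazbspxa" -> "lqzbspx" -> "LQZBSPX"
  "jufm" -> "kvgn" -> "ngvk" -> "ngvk" -> "NGVK"
  "aysutic" -> "bztvujd" -> "djuvtzb" -> "djvtzb" -> "DJVTZB"
  "ooqzarnixn" -> "pprabsojyo" -> "oyjosbarpp" -> "yjsbrpp" -> "YJSBRPP"
  "xwylfrhpfe" -> "yxzmgsiqgf" -> "fgqisgmzxy" -> "fgqsgmzxy" -> "FGQSGMZXY"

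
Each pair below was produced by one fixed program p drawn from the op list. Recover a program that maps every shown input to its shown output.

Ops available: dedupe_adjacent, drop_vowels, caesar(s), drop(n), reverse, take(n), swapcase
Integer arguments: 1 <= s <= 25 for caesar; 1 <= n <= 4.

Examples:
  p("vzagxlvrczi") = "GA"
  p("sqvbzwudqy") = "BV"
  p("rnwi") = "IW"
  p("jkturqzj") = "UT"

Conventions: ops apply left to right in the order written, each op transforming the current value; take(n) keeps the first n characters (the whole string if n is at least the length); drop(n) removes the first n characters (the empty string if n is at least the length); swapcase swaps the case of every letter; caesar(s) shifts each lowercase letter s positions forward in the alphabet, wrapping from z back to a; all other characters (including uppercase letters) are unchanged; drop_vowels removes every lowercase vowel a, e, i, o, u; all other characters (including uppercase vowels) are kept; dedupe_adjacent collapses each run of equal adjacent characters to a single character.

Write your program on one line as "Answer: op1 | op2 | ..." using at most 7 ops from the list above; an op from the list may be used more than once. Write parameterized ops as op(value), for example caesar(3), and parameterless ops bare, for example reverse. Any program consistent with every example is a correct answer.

swapcase | take(4) | drop(2) | swapcase | reverse | swapcase

Check, running the answer program on each example:
  "vzagxlvrczi" -> "VZAGXLVRCZI" -> "VZAG" -> "AG" -> "ag" -> "ga" -> "GA"
  "sqvbzwudqy" -> "SQVBZWUDQY" -> "SQVB" -> "VB" -> "vb" -> "bv" -> "BV"
  "rnwi" -> "RNWI" -> "RNWI" -> "WI" -> "wi" -> "iw" -> "IW"
  "jkturqzj" -> "JKTURQZJ" -> "JKTU" -> "TU" -> "tu" -> "ut" -> "UT"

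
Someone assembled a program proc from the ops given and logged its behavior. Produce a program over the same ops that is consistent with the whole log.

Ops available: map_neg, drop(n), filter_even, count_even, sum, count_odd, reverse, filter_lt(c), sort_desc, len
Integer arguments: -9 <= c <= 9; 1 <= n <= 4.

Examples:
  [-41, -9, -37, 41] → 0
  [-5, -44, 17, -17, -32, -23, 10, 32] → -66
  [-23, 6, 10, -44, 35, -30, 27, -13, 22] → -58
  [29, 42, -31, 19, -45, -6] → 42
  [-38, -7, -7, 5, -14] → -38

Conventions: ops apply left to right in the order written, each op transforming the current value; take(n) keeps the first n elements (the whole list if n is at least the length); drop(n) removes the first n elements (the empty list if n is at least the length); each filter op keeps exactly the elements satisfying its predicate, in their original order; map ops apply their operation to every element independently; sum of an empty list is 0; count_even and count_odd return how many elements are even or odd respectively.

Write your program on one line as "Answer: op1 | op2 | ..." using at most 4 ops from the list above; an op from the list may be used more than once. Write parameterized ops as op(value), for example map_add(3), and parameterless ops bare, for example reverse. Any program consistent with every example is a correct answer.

reverse | filter_even | drop(1) | sum

Check, running the answer program on each example:
  [-41, -9, -37, 41] -> [41, -37, -9, -41] -> [] -> [] -> 0
  [-5, -44, 17, -17, -32, -23, 10, 32] -> [32, 10, -23, -32, -17, 17, -44, -5] -> [32, 10, -32, -44] -> [10, -32, -44] -> -66
  [-23, 6, 10, -44, 35, -30, 27, -13, 22] -> [22, -13, 27, -30, 35, -44, 10, 6, -23] -> [22, -30, -44, 10, 6] -> [-30, -44, 10, 6] -> -58
  [29, 42, -31, 19, -45, -6] -> [-6, -45, 19, -31, 42, 29] -> [-6, 42] -> [42] -> 42
  [-38, -7, -7, 5, -14] -> [-14, 5, -7, -7, -38] -> [-14, -38] -> [-38] -> -38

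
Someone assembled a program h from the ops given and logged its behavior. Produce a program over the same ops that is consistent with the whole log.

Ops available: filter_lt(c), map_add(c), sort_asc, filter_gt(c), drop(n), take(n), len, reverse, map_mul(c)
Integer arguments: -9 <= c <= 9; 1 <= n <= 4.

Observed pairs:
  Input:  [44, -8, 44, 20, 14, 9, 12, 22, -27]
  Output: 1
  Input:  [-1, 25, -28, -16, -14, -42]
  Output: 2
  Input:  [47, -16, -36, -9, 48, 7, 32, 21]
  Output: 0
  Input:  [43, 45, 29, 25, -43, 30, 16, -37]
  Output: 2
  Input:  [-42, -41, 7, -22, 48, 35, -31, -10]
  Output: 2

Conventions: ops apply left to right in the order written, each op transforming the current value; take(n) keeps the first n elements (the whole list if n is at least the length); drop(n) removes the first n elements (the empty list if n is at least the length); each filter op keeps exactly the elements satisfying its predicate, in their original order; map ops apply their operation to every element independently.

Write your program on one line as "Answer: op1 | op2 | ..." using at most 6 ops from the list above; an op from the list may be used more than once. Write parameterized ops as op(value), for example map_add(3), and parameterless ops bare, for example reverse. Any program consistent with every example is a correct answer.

map_mul(-7) | drop(4) | map_mul(9) | filter_gt(-6) | len

Check, running the answer program on each example:
  [44, -8, 44, 20, 14, 9, 12, 22, -27] -> [-308, 56, -308, -140, -98, -63, -84, -154, 189] -> [-98, -63, -84, -154, 189] -> [-882, -567, -756, -1386, 1701] -> [1701] -> 1
  [-1, 25, -28, -16, -14, -42] -> [7, -175, 196, 112, 98, 294] -> [98, 294] -> [882, 2646] -> [882, 2646] -> 2
  [47, -16, -36, -9, 48, 7, 32, 21] -> [-329, 112, 252, 63, -336, -49, -224, -147] -> [-336, -49, -224, -147] -> [-3024, -441, -2016, -1323] -> [] -> 0
  [43, 45, 29, 25, -43, 30, 16, -37] -> [-301, -315, -203, -175, 301, -210, -112, 259] -> [301, -210, -112, 259] -> [2709, -1890, -1008, 2331] -> [2709, 2331] -> 2
  [-42, -41, 7, -22, 48, 35, -31, -10] -> [294, 287, -49, 154, -336, -245, 217, 70] -> [-336, -245, 217, 70] -> [-3024, -2205, 1953, 630] -> [1953, 630] -> 2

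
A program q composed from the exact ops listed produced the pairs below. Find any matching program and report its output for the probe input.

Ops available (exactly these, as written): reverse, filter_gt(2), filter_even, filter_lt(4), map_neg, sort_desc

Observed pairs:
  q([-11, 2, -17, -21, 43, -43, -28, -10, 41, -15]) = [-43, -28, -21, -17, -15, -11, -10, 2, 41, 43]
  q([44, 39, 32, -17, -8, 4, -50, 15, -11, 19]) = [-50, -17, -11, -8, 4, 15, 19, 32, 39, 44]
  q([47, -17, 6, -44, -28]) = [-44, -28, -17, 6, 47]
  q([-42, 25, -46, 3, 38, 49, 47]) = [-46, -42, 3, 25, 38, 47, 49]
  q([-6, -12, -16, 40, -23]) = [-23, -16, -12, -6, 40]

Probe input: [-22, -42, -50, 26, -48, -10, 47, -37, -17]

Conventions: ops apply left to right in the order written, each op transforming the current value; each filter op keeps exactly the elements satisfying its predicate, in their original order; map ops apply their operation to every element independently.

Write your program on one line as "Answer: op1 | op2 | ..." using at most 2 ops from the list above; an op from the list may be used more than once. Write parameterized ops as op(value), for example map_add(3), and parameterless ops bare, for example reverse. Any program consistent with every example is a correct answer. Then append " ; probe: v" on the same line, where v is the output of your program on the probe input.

sort_desc | reverse ; probe: [-50, -48, -42, -37, -22, -17, -10, 26, 47]

Check, running the answer program on each example:
  [-11, 2, -17, -21, 43, -43, -28, -10, 41, -15] -> [43, 41, 2, -10, -11, -15, -17, -21, -28, -43] -> [-43, -28, -21, -17, -15, -11, -10, 2, 41, 43]
  [44, 39, 32, -17, -8, 4, -50, 15, -11, 19] -> [44, 39, 32, 19, 15, 4, -8, -11, -17, -50] -> [-50, -17, -11, -8, 4, 15, 19, 32, 39, 44]
  [47, -17, 6, -44, -28] -> [47, 6, -17, -28, -44] -> [-44, -28, -17, 6, 47]
  [-42, 25, -46, 3, 38, 49, 47] -> [49, 47, 38, 25, 3, -42, -46] -> [-46, -42, 3, 25, 38, 47, 49]
  [-6, -12, -16, 40, -23] -> [40, -6, -12, -16, -23] -> [-23, -16, -12, -6, 40]
  probe: [-22, -42, -50, 26, -48, -10, 47, -37, -17] -> [47, 26, -10, -17, -22, -37, -42, -48, -50] -> [-50, -48, -42, -37, -22, -17, -10, 26, 47]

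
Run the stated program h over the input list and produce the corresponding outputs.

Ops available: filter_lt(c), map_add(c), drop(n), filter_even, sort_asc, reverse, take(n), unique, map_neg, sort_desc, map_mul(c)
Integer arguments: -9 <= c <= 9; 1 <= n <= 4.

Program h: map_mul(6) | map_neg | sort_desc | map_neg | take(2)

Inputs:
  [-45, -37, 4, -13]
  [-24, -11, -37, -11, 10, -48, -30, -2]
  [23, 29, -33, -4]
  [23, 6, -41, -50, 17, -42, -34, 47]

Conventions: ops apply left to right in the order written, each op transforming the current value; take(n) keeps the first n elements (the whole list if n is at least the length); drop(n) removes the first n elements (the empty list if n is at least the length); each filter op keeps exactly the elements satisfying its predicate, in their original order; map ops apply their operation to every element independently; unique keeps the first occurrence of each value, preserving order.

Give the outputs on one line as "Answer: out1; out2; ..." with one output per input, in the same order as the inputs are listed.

[-270, -222]; [-288, -222]; [-198, -24]; [-300, -252]

Execution, op by op:
  [-45, -37, 4, -13] -> [-270, -222, 24, -78] -> [270, 222, -24, 78] -> [270, 222, 78, -24] -> [-270, -222, -78, 24] -> [-270, -222]
  [-24, -11, -37, -11, 10, -48, -30, -2] -> [-144, -66, -222, -66, 60, -288, -180, -12] -> [144, 66, 222, 66, -60, 288, 180, 12] -> [288, 222, 180, 144, 66, 66, 12, -60] -> [-288, -222, -180, -144, -66, -66, -12, 60] -> [-288, -222]
  [23, 29, -33, -4] -> [138, 174, -198, -24] -> [-138, -174, 198, 24] -> [198, 24, -138, -174] -> [-198, -24, 138, 174] -> [-198, -24]
  [23, 6, -41, -50, 17, -42, -34, 47] -> [138, 36, -246, -300, 102, -252, -204, 282] -> [-138, -36, 246, 300, -102, 252, 204, -282] -> [300, 252, 246, 204, -36, -102, -138, -282] -> [-300, -252, -246, -204, 36, 102, 138, 282] -> [-300, -252]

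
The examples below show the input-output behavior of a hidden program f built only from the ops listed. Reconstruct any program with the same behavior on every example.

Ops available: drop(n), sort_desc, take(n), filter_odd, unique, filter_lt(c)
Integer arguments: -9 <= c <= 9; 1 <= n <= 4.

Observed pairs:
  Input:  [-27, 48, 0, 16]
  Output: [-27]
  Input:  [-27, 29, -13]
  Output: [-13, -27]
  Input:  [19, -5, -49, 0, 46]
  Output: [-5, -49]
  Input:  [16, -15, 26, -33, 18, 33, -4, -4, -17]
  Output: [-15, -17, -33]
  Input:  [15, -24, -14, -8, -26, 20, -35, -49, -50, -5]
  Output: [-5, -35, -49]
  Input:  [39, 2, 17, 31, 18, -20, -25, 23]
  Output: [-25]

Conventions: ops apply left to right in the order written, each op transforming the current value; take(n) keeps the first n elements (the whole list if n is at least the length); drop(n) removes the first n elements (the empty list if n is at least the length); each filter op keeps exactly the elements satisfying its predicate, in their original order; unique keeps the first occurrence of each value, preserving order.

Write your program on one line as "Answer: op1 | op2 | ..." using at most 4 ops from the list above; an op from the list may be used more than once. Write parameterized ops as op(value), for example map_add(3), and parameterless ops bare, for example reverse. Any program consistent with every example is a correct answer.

filter_odd | filter_lt(9) | sort_desc

Check, running the answer program on each example:
  [-27, 48, 0, 16] -> [-27] -> [-27] -> [-27]
  [-27, 29, -13] -> [-27, 29, -13] -> [-27, -13] -> [-13, -27]
  [19, -5, -49, 0, 46] -> [19, -5, -49] -> [-5, -49] -> [-5, -49]
  [16, -15, 26, -33, 18, 33, -4, -4, -17] -> [-15, -33, 33, -17] -> [-15, -33, -17] -> [-15, -17, -33]
  [15, -24, -14, -8, -26, 20, -35, -49, -50, -5] -> [15, -35, -49, -5] -> [-35, -49, -5] -> [-5, -35, -49]
  [39, 2, 17, 31, 18, -20, -25, 23] -> [39, 17, 31, -25, 23] -> [-25] -> [-25]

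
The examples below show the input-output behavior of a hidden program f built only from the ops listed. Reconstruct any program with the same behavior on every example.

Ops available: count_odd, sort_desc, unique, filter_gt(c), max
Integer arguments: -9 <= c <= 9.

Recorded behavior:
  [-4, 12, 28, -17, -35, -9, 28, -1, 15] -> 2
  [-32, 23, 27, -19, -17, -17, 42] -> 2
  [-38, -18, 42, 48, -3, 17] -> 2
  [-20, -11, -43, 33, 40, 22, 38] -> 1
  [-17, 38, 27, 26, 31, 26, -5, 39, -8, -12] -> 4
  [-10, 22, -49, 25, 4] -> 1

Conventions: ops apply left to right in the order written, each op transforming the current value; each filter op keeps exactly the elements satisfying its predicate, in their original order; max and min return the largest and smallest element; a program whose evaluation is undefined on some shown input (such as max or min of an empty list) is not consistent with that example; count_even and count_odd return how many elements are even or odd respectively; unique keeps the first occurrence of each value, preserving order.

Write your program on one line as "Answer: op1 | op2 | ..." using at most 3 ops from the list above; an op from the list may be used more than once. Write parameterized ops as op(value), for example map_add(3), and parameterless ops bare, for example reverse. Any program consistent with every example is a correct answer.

filter_gt(-6) | count_odd

Check, running the answer program on each example:
  [-4, 12, 28, -17, -35, -9, 28, -1, 15] -> [-4, 12, 28, 28, -1, 15] -> 2
  [-32, 23, 27, -19, -17, -17, 42] -> [23, 27, 42] -> 2
  [-38, -18, 42, 48, -3, 17] -> [42, 48, -3, 17] -> 2
  [-20, -11, -43, 33, 40, 22, 38] -> [33, 40, 22, 38] -> 1
  [-17, 38, 27, 26, 31, 26, -5, 39, -8, -12] -> [38, 27, 26, 31, 26, -5, 39] -> 4
  [-10, 22, -49, 25, 4] -> [22, 25, 4] -> 1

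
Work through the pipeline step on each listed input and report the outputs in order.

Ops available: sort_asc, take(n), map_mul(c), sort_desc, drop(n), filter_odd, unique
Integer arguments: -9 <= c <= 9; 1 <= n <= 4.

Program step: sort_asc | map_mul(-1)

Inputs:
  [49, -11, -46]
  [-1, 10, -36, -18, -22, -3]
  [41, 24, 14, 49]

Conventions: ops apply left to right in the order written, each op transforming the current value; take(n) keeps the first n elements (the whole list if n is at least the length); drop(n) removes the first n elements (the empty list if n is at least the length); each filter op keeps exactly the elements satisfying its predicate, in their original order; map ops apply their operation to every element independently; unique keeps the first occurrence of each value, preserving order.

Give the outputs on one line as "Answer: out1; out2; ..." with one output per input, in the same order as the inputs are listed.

Execution, op by op:
  [49, -11, -46] -> [-46, -11, 49] -> [46, 11, -49]
  [-1, 10, -36, -18, -22, -3] -> [-36, -22, -18, -3, -1, 10] -> [36, 22, 18, 3, 1, -10]
  [41, 24, 14, 49] -> [14, 24, 41, 49] -> [-14, -24, -41, -49]

[46, 11, -49]; [36, 22, 18, 3, 1, -10]; [-14, -24, -41, -49]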